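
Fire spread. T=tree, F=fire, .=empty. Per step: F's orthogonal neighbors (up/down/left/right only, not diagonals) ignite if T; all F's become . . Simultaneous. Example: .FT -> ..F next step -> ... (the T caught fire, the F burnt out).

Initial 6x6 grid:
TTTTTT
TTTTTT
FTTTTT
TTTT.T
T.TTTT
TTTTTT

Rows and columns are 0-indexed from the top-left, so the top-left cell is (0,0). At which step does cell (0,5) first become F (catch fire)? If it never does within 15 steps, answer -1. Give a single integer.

Step 1: cell (0,5)='T' (+3 fires, +1 burnt)
Step 2: cell (0,5)='T' (+5 fires, +3 burnt)
Step 3: cell (0,5)='T' (+5 fires, +5 burnt)
Step 4: cell (0,5)='T' (+6 fires, +5 burnt)
Step 5: cell (0,5)='T' (+5 fires, +6 burnt)
Step 6: cell (0,5)='T' (+5 fires, +5 burnt)
Step 7: cell (0,5)='F' (+3 fires, +5 burnt)
  -> target ignites at step 7
Step 8: cell (0,5)='.' (+1 fires, +3 burnt)
Step 9: cell (0,5)='.' (+0 fires, +1 burnt)
  fire out at step 9

7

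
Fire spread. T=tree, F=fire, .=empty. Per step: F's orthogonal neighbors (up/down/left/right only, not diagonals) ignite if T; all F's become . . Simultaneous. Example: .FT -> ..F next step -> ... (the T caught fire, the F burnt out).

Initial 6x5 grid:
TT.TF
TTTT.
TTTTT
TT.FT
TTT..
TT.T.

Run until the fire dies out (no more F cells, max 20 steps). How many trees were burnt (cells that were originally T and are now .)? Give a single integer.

Answer: 20

Derivation:
Step 1: +3 fires, +2 burnt (F count now 3)
Step 2: +3 fires, +3 burnt (F count now 3)
Step 3: +2 fires, +3 burnt (F count now 2)
Step 4: +3 fires, +2 burnt (F count now 3)
Step 5: +4 fires, +3 burnt (F count now 4)
Step 6: +4 fires, +4 burnt (F count now 4)
Step 7: +1 fires, +4 burnt (F count now 1)
Step 8: +0 fires, +1 burnt (F count now 0)
Fire out after step 8
Initially T: 21, now '.': 29
Total burnt (originally-T cells now '.'): 20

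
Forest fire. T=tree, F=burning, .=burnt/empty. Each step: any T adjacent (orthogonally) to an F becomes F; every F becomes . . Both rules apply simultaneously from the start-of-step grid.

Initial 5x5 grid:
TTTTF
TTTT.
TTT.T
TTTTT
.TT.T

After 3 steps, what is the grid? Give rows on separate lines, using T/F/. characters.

Step 1: 1 trees catch fire, 1 burn out
  TTTF.
  TTTT.
  TTT.T
  TTTTT
  .TT.T
Step 2: 2 trees catch fire, 1 burn out
  TTF..
  TTTF.
  TTT.T
  TTTTT
  .TT.T
Step 3: 2 trees catch fire, 2 burn out
  TF...
  TTF..
  TTT.T
  TTTTT
  .TT.T

TF...
TTF..
TTT.T
TTTTT
.TT.T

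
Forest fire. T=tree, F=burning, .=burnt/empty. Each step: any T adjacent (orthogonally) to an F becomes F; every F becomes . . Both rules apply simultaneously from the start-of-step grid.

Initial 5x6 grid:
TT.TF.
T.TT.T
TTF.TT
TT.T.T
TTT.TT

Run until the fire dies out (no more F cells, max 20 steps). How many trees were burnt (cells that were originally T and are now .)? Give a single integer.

Answer: 13

Derivation:
Step 1: +3 fires, +2 burnt (F count now 3)
Step 2: +3 fires, +3 burnt (F count now 3)
Step 3: +3 fires, +3 burnt (F count now 3)
Step 4: +3 fires, +3 burnt (F count now 3)
Step 5: +1 fires, +3 burnt (F count now 1)
Step 6: +0 fires, +1 burnt (F count now 0)
Fire out after step 6
Initially T: 20, now '.': 23
Total burnt (originally-T cells now '.'): 13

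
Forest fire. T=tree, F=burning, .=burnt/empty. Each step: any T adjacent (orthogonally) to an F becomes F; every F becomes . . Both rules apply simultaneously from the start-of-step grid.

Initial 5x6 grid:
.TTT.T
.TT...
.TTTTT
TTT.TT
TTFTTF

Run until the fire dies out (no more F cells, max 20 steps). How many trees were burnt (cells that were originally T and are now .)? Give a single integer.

Answer: 19

Derivation:
Step 1: +5 fires, +2 burnt (F count now 5)
Step 2: +5 fires, +5 burnt (F count now 5)
Step 3: +5 fires, +5 burnt (F count now 5)
Step 4: +2 fires, +5 burnt (F count now 2)
Step 5: +2 fires, +2 burnt (F count now 2)
Step 6: +0 fires, +2 burnt (F count now 0)
Fire out after step 6
Initially T: 20, now '.': 29
Total burnt (originally-T cells now '.'): 19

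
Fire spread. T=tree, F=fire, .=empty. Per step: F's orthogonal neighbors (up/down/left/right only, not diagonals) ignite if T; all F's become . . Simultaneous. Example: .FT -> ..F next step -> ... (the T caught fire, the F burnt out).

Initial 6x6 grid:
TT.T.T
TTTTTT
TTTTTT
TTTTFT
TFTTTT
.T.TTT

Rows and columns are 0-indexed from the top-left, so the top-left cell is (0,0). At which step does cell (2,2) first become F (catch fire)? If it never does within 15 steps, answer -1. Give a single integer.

Step 1: cell (2,2)='T' (+8 fires, +2 burnt)
Step 2: cell (2,2)='T' (+9 fires, +8 burnt)
Step 3: cell (2,2)='F' (+7 fires, +9 burnt)
  -> target ignites at step 3
Step 4: cell (2,2)='.' (+5 fires, +7 burnt)
Step 5: cell (2,2)='.' (+1 fires, +5 burnt)
Step 6: cell (2,2)='.' (+0 fires, +1 burnt)
  fire out at step 6

3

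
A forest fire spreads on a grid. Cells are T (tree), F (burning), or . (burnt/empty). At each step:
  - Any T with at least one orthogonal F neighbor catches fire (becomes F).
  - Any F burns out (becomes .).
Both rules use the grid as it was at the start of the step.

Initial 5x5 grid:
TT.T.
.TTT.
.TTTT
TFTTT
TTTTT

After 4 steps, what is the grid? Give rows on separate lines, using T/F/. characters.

Step 1: 4 trees catch fire, 1 burn out
  TT.T.
  .TTT.
  .FTTT
  F.FTT
  TFTTT
Step 2: 5 trees catch fire, 4 burn out
  TT.T.
  .FTT.
  ..FTT
  ...FT
  F.FTT
Step 3: 5 trees catch fire, 5 burn out
  TF.T.
  ..FT.
  ...FT
  ....F
  ...FT
Step 4: 4 trees catch fire, 5 burn out
  F..T.
  ...F.
  ....F
  .....
  ....F

F..T.
...F.
....F
.....
....F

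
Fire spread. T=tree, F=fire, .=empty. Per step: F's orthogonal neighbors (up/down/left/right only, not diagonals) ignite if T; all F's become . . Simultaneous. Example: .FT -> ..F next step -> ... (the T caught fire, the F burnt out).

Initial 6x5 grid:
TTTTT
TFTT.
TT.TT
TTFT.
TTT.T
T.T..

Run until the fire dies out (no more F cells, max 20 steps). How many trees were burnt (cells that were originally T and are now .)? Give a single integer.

Answer: 20

Derivation:
Step 1: +7 fires, +2 burnt (F count now 7)
Step 2: +8 fires, +7 burnt (F count now 8)
Step 3: +3 fires, +8 burnt (F count now 3)
Step 4: +2 fires, +3 burnt (F count now 2)
Step 5: +0 fires, +2 burnt (F count now 0)
Fire out after step 5
Initially T: 21, now '.': 29
Total burnt (originally-T cells now '.'): 20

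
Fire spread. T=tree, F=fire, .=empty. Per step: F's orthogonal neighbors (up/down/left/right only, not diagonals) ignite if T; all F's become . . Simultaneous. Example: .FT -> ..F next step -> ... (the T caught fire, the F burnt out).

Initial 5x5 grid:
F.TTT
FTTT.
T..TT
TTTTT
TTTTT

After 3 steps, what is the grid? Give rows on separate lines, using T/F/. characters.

Step 1: 2 trees catch fire, 2 burn out
  ..TTT
  .FTT.
  F..TT
  TTTTT
  TTTTT
Step 2: 2 trees catch fire, 2 burn out
  ..TTT
  ..FT.
  ...TT
  FTTTT
  TTTTT
Step 3: 4 trees catch fire, 2 burn out
  ..FTT
  ...F.
  ...TT
  .FTTT
  FTTTT

..FTT
...F.
...TT
.FTTT
FTTTT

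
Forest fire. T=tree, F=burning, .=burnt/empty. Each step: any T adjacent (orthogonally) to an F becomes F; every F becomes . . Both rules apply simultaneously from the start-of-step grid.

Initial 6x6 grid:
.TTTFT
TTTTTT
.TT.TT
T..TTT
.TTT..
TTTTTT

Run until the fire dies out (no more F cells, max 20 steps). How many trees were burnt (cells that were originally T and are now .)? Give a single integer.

Step 1: +3 fires, +1 burnt (F count now 3)
Step 2: +4 fires, +3 burnt (F count now 4)
Step 3: +4 fires, +4 burnt (F count now 4)
Step 4: +4 fires, +4 burnt (F count now 4)
Step 5: +3 fires, +4 burnt (F count now 3)
Step 6: +2 fires, +3 burnt (F count now 2)
Step 7: +3 fires, +2 burnt (F count now 3)
Step 8: +2 fires, +3 burnt (F count now 2)
Step 9: +1 fires, +2 burnt (F count now 1)
Step 10: +0 fires, +1 burnt (F count now 0)
Fire out after step 10
Initially T: 27, now '.': 35
Total burnt (originally-T cells now '.'): 26

Answer: 26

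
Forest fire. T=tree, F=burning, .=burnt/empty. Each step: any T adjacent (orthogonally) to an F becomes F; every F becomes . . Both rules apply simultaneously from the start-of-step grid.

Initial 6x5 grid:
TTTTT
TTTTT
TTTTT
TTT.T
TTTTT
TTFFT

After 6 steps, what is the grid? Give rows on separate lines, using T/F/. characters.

Step 1: 4 trees catch fire, 2 burn out
  TTTTT
  TTTTT
  TTTTT
  TTT.T
  TTFFT
  TF..F
Step 2: 4 trees catch fire, 4 burn out
  TTTTT
  TTTTT
  TTTTT
  TTF.T
  TF..F
  F....
Step 3: 4 trees catch fire, 4 burn out
  TTTTT
  TTTTT
  TTFTT
  TF..F
  F....
  .....
Step 4: 5 trees catch fire, 4 burn out
  TTTTT
  TTFTT
  TF.FF
  F....
  .....
  .....
Step 5: 5 trees catch fire, 5 burn out
  TTFTT
  TF.FF
  F....
  .....
  .....
  .....
Step 6: 4 trees catch fire, 5 burn out
  TF.FF
  F....
  .....
  .....
  .....
  .....

TF.FF
F....
.....
.....
.....
.....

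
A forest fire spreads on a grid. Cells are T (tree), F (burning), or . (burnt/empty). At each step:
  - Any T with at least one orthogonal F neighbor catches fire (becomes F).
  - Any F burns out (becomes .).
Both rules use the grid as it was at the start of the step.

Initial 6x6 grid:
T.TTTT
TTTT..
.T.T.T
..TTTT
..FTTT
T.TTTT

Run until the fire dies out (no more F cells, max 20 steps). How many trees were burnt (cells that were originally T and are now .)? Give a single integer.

Answer: 23

Derivation:
Step 1: +3 fires, +1 burnt (F count now 3)
Step 2: +3 fires, +3 burnt (F count now 3)
Step 3: +4 fires, +3 burnt (F count now 4)
Step 4: +3 fires, +4 burnt (F count now 3)
Step 5: +3 fires, +3 burnt (F count now 3)
Step 6: +3 fires, +3 burnt (F count now 3)
Step 7: +3 fires, +3 burnt (F count now 3)
Step 8: +1 fires, +3 burnt (F count now 1)
Step 9: +0 fires, +1 burnt (F count now 0)
Fire out after step 9
Initially T: 24, now '.': 35
Total burnt (originally-T cells now '.'): 23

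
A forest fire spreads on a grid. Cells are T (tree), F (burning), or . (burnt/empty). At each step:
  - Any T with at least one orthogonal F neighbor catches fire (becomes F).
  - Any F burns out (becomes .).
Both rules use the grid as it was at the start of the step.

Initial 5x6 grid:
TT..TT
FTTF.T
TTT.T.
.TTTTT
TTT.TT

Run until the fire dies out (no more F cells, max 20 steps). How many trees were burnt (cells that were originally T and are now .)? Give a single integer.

Step 1: +4 fires, +2 burnt (F count now 4)
Step 2: +3 fires, +4 burnt (F count now 3)
Step 3: +2 fires, +3 burnt (F count now 2)
Step 4: +3 fires, +2 burnt (F count now 3)
Step 5: +2 fires, +3 burnt (F count now 2)
Step 6: +3 fires, +2 burnt (F count now 3)
Step 7: +1 fires, +3 burnt (F count now 1)
Step 8: +0 fires, +1 burnt (F count now 0)
Fire out after step 8
Initially T: 21, now '.': 27
Total burnt (originally-T cells now '.'): 18

Answer: 18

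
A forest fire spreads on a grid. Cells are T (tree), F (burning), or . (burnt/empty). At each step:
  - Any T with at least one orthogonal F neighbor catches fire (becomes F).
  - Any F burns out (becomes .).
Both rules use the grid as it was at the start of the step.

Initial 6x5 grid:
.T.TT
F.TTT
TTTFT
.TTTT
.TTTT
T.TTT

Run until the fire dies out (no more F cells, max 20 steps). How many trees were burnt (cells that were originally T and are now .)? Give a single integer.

Step 1: +5 fires, +2 burnt (F count now 5)
Step 2: +7 fires, +5 burnt (F count now 7)
Step 3: +5 fires, +7 burnt (F count now 5)
Step 4: +3 fires, +5 burnt (F count now 3)
Step 5: +0 fires, +3 burnt (F count now 0)
Fire out after step 5
Initially T: 22, now '.': 28
Total burnt (originally-T cells now '.'): 20

Answer: 20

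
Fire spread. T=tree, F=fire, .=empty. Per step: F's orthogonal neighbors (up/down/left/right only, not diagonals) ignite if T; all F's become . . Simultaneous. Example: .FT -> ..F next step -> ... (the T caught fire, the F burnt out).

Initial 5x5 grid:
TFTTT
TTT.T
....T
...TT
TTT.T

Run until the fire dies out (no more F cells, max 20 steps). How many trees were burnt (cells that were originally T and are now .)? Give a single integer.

Step 1: +3 fires, +1 burnt (F count now 3)
Step 2: +3 fires, +3 burnt (F count now 3)
Step 3: +1 fires, +3 burnt (F count now 1)
Step 4: +1 fires, +1 burnt (F count now 1)
Step 5: +1 fires, +1 burnt (F count now 1)
Step 6: +1 fires, +1 burnt (F count now 1)
Step 7: +2 fires, +1 burnt (F count now 2)
Step 8: +0 fires, +2 burnt (F count now 0)
Fire out after step 8
Initially T: 15, now '.': 22
Total burnt (originally-T cells now '.'): 12

Answer: 12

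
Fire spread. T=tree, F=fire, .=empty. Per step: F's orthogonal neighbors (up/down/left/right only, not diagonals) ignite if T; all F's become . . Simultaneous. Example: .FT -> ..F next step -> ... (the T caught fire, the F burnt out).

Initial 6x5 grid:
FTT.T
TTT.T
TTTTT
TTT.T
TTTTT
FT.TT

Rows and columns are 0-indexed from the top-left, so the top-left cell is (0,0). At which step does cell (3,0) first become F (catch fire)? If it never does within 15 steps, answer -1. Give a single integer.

Step 1: cell (3,0)='T' (+4 fires, +2 burnt)
Step 2: cell (3,0)='F' (+5 fires, +4 burnt)
  -> target ignites at step 2
Step 3: cell (3,0)='.' (+4 fires, +5 burnt)
Step 4: cell (3,0)='.' (+3 fires, +4 burnt)
Step 5: cell (3,0)='.' (+3 fires, +3 burnt)
Step 6: cell (3,0)='.' (+3 fires, +3 burnt)
Step 7: cell (3,0)='.' (+1 fires, +3 burnt)
Step 8: cell (3,0)='.' (+1 fires, +1 burnt)
Step 9: cell (3,0)='.' (+0 fires, +1 burnt)
  fire out at step 9

2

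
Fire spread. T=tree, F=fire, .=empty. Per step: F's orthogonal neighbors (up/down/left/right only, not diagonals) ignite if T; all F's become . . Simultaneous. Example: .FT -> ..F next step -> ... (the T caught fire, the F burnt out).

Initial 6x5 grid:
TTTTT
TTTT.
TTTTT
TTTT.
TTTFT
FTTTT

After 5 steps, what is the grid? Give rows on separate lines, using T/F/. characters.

Step 1: 6 trees catch fire, 2 burn out
  TTTTT
  TTTT.
  TTTTT
  TTTF.
  FTF.F
  .FTFT
Step 2: 6 trees catch fire, 6 burn out
  TTTTT
  TTTT.
  TTTFT
  FTF..
  .F...
  ..F.F
Step 3: 5 trees catch fire, 6 burn out
  TTTTT
  TTTF.
  FTF.F
  .F...
  .....
  .....
Step 4: 4 trees catch fire, 5 burn out
  TTTFT
  FTF..
  .F...
  .....
  .....
  .....
Step 5: 4 trees catch fire, 4 burn out
  FTF.F
  .F...
  .....
  .....
  .....
  .....

FTF.F
.F...
.....
.....
.....
.....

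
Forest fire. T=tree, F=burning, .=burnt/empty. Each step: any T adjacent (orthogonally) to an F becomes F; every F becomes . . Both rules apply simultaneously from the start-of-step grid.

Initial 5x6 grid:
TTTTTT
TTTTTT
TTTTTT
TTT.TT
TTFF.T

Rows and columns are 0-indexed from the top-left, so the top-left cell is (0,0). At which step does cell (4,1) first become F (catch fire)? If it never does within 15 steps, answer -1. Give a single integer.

Step 1: cell (4,1)='F' (+2 fires, +2 burnt)
  -> target ignites at step 1
Step 2: cell (4,1)='.' (+3 fires, +2 burnt)
Step 3: cell (4,1)='.' (+4 fires, +3 burnt)
Step 4: cell (4,1)='.' (+5 fires, +4 burnt)
Step 5: cell (4,1)='.' (+6 fires, +5 burnt)
Step 6: cell (4,1)='.' (+4 fires, +6 burnt)
Step 7: cell (4,1)='.' (+2 fires, +4 burnt)
Step 8: cell (4,1)='.' (+0 fires, +2 burnt)
  fire out at step 8

1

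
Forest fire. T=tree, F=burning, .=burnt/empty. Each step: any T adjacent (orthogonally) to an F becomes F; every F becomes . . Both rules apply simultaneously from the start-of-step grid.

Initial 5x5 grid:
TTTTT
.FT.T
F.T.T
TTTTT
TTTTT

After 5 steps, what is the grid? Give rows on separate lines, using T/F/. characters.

Step 1: 3 trees catch fire, 2 burn out
  TFTTT
  ..F.T
  ..T.T
  FTTTT
  TTTTT
Step 2: 5 trees catch fire, 3 burn out
  F.FTT
  ....T
  ..F.T
  .FTTT
  FTTTT
Step 3: 3 trees catch fire, 5 burn out
  ...FT
  ....T
  ....T
  ..FTT
  .FTTT
Step 4: 3 trees catch fire, 3 burn out
  ....F
  ....T
  ....T
  ...FT
  ..FTT
Step 5: 3 trees catch fire, 3 burn out
  .....
  ....F
  ....T
  ....F
  ...FT

.....
....F
....T
....F
...FT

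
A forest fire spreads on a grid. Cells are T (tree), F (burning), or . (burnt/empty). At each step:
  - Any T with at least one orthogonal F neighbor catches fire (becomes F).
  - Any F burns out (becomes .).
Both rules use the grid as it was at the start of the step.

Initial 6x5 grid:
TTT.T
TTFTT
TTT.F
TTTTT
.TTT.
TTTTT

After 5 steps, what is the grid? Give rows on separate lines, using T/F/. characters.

Step 1: 6 trees catch fire, 2 burn out
  TTF.T
  TF.FF
  TTF..
  TTTTF
  .TTT.
  TTTTT
Step 2: 6 trees catch fire, 6 burn out
  TF..F
  F....
  TF...
  TTFF.
  .TTT.
  TTTTT
Step 3: 5 trees catch fire, 6 burn out
  F....
  .....
  F....
  TF...
  .TFF.
  TTTTT
Step 4: 4 trees catch fire, 5 burn out
  .....
  .....
  .....
  F....
  .F...
  TTFFT
Step 5: 2 trees catch fire, 4 burn out
  .....
  .....
  .....
  .....
  .....
  TF..F

.....
.....
.....
.....
.....
TF..F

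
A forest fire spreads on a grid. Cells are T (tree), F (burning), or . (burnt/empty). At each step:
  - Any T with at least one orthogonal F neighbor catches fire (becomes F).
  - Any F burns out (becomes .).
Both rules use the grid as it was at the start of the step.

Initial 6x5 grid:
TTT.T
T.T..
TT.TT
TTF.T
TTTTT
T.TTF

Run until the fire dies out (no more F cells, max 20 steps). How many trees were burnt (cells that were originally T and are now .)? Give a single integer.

Answer: 20

Derivation:
Step 1: +4 fires, +2 burnt (F count now 4)
Step 2: +6 fires, +4 burnt (F count now 6)
Step 3: +3 fires, +6 burnt (F count now 3)
Step 4: +3 fires, +3 burnt (F count now 3)
Step 5: +1 fires, +3 burnt (F count now 1)
Step 6: +1 fires, +1 burnt (F count now 1)
Step 7: +1 fires, +1 burnt (F count now 1)
Step 8: +1 fires, +1 burnt (F count now 1)
Step 9: +0 fires, +1 burnt (F count now 0)
Fire out after step 9
Initially T: 21, now '.': 29
Total burnt (originally-T cells now '.'): 20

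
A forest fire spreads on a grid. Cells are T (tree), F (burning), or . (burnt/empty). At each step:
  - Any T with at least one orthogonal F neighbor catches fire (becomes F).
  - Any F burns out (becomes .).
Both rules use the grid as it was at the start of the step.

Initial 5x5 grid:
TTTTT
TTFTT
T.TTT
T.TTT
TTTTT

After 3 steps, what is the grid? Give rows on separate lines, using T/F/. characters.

Step 1: 4 trees catch fire, 1 burn out
  TTFTT
  TF.FT
  T.FTT
  T.TTT
  TTTTT
Step 2: 6 trees catch fire, 4 burn out
  TF.FT
  F...F
  T..FT
  T.FTT
  TTTTT
Step 3: 6 trees catch fire, 6 burn out
  F...F
  .....
  F...F
  T..FT
  TTFTT

F...F
.....
F...F
T..FT
TTFTT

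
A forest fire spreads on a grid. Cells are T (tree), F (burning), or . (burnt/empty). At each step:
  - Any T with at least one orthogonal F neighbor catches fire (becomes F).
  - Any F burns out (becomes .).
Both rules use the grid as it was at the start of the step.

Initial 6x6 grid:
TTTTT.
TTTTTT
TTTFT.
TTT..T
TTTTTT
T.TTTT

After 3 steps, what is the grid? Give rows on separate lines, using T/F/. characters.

Step 1: 3 trees catch fire, 1 burn out
  TTTTT.
  TTTFTT
  TTF.F.
  TTT..T
  TTTTTT
  T.TTTT
Step 2: 5 trees catch fire, 3 burn out
  TTTFT.
  TTF.FT
  TF....
  TTF..T
  TTTTTT
  T.TTTT
Step 3: 7 trees catch fire, 5 burn out
  TTF.F.
  TF...F
  F.....
  TF...T
  TTFTTT
  T.TTTT

TTF.F.
TF...F
F.....
TF...T
TTFTTT
T.TTTT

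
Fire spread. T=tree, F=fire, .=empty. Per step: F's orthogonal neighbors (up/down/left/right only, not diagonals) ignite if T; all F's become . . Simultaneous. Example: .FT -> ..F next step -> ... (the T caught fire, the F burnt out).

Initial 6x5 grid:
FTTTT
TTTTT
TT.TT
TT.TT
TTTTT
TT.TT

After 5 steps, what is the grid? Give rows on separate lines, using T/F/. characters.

Step 1: 2 trees catch fire, 1 burn out
  .FTTT
  FTTTT
  TT.TT
  TT.TT
  TTTTT
  TT.TT
Step 2: 3 trees catch fire, 2 burn out
  ..FTT
  .FTTT
  FT.TT
  TT.TT
  TTTTT
  TT.TT
Step 3: 4 trees catch fire, 3 burn out
  ...FT
  ..FTT
  .F.TT
  FT.TT
  TTTTT
  TT.TT
Step 4: 4 trees catch fire, 4 burn out
  ....F
  ...FT
  ...TT
  .F.TT
  FTTTT
  TT.TT
Step 5: 4 trees catch fire, 4 burn out
  .....
  ....F
  ...FT
  ...TT
  .FTTT
  FT.TT

.....
....F
...FT
...TT
.FTTT
FT.TT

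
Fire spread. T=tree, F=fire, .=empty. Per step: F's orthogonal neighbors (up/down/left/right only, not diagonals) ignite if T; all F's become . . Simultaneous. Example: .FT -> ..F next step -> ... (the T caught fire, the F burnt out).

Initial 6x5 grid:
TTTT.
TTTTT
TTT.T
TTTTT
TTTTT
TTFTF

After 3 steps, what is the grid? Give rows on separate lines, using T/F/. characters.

Step 1: 4 trees catch fire, 2 burn out
  TTTT.
  TTTTT
  TTT.T
  TTTTT
  TTFTF
  TF.F.
Step 2: 5 trees catch fire, 4 burn out
  TTTT.
  TTTTT
  TTT.T
  TTFTF
  TF.F.
  F....
Step 3: 5 trees catch fire, 5 burn out
  TTTT.
  TTTTT
  TTF.F
  TF.F.
  F....
  .....

TTTT.
TTTTT
TTF.F
TF.F.
F....
.....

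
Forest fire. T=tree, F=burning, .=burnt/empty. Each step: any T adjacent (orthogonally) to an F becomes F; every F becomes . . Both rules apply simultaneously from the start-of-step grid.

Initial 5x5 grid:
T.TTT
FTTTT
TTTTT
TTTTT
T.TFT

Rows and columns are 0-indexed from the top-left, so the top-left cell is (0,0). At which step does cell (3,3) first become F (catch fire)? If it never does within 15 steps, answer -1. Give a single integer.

Step 1: cell (3,3)='F' (+6 fires, +2 burnt)
  -> target ignites at step 1
Step 2: cell (3,3)='.' (+6 fires, +6 burnt)
Step 3: cell (3,3)='.' (+6 fires, +6 burnt)
Step 4: cell (3,3)='.' (+2 fires, +6 burnt)
Step 5: cell (3,3)='.' (+1 fires, +2 burnt)
Step 6: cell (3,3)='.' (+0 fires, +1 burnt)
  fire out at step 6

1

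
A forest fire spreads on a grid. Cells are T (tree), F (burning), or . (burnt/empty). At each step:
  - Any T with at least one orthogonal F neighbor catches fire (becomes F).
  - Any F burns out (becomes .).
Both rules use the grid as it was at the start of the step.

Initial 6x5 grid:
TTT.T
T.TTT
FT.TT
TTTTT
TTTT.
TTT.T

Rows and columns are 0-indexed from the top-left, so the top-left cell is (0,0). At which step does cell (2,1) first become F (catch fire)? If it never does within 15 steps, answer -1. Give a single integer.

Step 1: cell (2,1)='F' (+3 fires, +1 burnt)
  -> target ignites at step 1
Step 2: cell (2,1)='.' (+3 fires, +3 burnt)
Step 3: cell (2,1)='.' (+4 fires, +3 burnt)
Step 4: cell (2,1)='.' (+4 fires, +4 burnt)
Step 5: cell (2,1)='.' (+5 fires, +4 burnt)
Step 6: cell (2,1)='.' (+2 fires, +5 burnt)
Step 7: cell (2,1)='.' (+1 fires, +2 burnt)
Step 8: cell (2,1)='.' (+1 fires, +1 burnt)
Step 9: cell (2,1)='.' (+0 fires, +1 burnt)
  fire out at step 9

1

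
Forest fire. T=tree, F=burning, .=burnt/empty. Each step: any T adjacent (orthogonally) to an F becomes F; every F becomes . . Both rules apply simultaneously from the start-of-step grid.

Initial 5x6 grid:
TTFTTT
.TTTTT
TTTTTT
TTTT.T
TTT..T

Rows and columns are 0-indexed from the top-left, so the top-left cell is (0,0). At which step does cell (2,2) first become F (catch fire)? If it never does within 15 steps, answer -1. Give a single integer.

Step 1: cell (2,2)='T' (+3 fires, +1 burnt)
Step 2: cell (2,2)='F' (+5 fires, +3 burnt)
  -> target ignites at step 2
Step 3: cell (2,2)='.' (+5 fires, +5 burnt)
Step 4: cell (2,2)='.' (+6 fires, +5 burnt)
Step 5: cell (2,2)='.' (+3 fires, +6 burnt)
Step 6: cell (2,2)='.' (+2 fires, +3 burnt)
Step 7: cell (2,2)='.' (+1 fires, +2 burnt)
Step 8: cell (2,2)='.' (+0 fires, +1 burnt)
  fire out at step 8

2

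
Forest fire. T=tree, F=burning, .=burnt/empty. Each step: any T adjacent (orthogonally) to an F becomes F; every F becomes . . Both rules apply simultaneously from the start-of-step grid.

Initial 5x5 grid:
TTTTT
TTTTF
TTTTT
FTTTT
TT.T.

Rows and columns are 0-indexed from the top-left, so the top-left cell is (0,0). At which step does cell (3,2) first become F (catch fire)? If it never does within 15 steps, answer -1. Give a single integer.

Step 1: cell (3,2)='T' (+6 fires, +2 burnt)
Step 2: cell (3,2)='F' (+8 fires, +6 burnt)
  -> target ignites at step 2
Step 3: cell (3,2)='.' (+5 fires, +8 burnt)
Step 4: cell (3,2)='.' (+2 fires, +5 burnt)
Step 5: cell (3,2)='.' (+0 fires, +2 burnt)
  fire out at step 5

2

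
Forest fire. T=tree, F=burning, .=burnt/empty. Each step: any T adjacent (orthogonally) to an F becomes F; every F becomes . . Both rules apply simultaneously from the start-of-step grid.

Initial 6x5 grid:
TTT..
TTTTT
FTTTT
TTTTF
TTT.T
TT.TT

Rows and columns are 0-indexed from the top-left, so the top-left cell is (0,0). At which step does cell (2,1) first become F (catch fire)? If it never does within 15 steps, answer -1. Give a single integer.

Step 1: cell (2,1)='F' (+6 fires, +2 burnt)
  -> target ignites at step 1
Step 2: cell (2,1)='.' (+9 fires, +6 burnt)
Step 3: cell (2,1)='.' (+7 fires, +9 burnt)
Step 4: cell (2,1)='.' (+2 fires, +7 burnt)
Step 5: cell (2,1)='.' (+0 fires, +2 burnt)
  fire out at step 5

1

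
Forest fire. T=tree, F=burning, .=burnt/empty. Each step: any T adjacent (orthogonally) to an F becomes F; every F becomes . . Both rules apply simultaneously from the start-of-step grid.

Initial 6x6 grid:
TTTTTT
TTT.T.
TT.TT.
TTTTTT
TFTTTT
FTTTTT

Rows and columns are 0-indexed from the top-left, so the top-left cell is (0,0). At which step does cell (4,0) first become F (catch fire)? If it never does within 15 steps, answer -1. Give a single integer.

Step 1: cell (4,0)='F' (+4 fires, +2 burnt)
  -> target ignites at step 1
Step 2: cell (4,0)='.' (+5 fires, +4 burnt)
Step 3: cell (4,0)='.' (+5 fires, +5 burnt)
Step 4: cell (4,0)='.' (+7 fires, +5 burnt)
Step 5: cell (4,0)='.' (+5 fires, +7 burnt)
Step 6: cell (4,0)='.' (+2 fires, +5 burnt)
Step 7: cell (4,0)='.' (+1 fires, +2 burnt)
Step 8: cell (4,0)='.' (+1 fires, +1 burnt)
Step 9: cell (4,0)='.' (+0 fires, +1 burnt)
  fire out at step 9

1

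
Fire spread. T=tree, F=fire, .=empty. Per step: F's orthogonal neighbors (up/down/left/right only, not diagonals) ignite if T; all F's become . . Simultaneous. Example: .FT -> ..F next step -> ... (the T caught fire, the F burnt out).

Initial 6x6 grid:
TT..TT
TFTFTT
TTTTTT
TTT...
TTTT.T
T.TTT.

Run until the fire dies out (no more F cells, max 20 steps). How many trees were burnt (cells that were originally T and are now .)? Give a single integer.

Answer: 25

Derivation:
Step 1: +6 fires, +2 burnt (F count now 6)
Step 2: +7 fires, +6 burnt (F count now 7)
Step 3: +5 fires, +7 burnt (F count now 5)
Step 4: +2 fires, +5 burnt (F count now 2)
Step 5: +3 fires, +2 burnt (F count now 3)
Step 6: +1 fires, +3 burnt (F count now 1)
Step 7: +1 fires, +1 burnt (F count now 1)
Step 8: +0 fires, +1 burnt (F count now 0)
Fire out after step 8
Initially T: 26, now '.': 35
Total burnt (originally-T cells now '.'): 25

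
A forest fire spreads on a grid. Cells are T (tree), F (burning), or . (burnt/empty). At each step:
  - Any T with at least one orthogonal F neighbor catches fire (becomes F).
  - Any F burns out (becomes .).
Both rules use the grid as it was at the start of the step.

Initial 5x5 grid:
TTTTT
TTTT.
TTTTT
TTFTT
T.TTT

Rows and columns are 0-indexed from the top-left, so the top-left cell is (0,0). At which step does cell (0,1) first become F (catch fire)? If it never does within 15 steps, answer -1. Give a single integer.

Step 1: cell (0,1)='T' (+4 fires, +1 burnt)
Step 2: cell (0,1)='T' (+6 fires, +4 burnt)
Step 3: cell (0,1)='T' (+7 fires, +6 burnt)
Step 4: cell (0,1)='F' (+3 fires, +7 burnt)
  -> target ignites at step 4
Step 5: cell (0,1)='.' (+2 fires, +3 burnt)
Step 6: cell (0,1)='.' (+0 fires, +2 burnt)
  fire out at step 6

4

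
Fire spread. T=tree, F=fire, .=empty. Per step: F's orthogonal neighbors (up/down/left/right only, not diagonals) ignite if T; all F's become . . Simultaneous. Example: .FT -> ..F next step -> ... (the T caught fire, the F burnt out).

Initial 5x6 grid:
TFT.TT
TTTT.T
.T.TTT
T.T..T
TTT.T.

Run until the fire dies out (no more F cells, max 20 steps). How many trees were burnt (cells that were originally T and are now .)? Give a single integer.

Answer: 14

Derivation:
Step 1: +3 fires, +1 burnt (F count now 3)
Step 2: +3 fires, +3 burnt (F count now 3)
Step 3: +1 fires, +3 burnt (F count now 1)
Step 4: +1 fires, +1 burnt (F count now 1)
Step 5: +1 fires, +1 burnt (F count now 1)
Step 6: +1 fires, +1 burnt (F count now 1)
Step 7: +2 fires, +1 burnt (F count now 2)
Step 8: +1 fires, +2 burnt (F count now 1)
Step 9: +1 fires, +1 burnt (F count now 1)
Step 10: +0 fires, +1 burnt (F count now 0)
Fire out after step 10
Initially T: 20, now '.': 24
Total burnt (originally-T cells now '.'): 14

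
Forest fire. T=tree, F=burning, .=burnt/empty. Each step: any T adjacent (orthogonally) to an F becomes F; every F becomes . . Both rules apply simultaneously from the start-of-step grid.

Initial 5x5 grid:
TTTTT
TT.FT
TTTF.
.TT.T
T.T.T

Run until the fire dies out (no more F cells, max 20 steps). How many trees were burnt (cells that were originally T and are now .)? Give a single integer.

Answer: 14

Derivation:
Step 1: +3 fires, +2 burnt (F count now 3)
Step 2: +4 fires, +3 burnt (F count now 4)
Step 3: +5 fires, +4 burnt (F count now 5)
Step 4: +2 fires, +5 burnt (F count now 2)
Step 5: +0 fires, +2 burnt (F count now 0)
Fire out after step 5
Initially T: 17, now '.': 22
Total burnt (originally-T cells now '.'): 14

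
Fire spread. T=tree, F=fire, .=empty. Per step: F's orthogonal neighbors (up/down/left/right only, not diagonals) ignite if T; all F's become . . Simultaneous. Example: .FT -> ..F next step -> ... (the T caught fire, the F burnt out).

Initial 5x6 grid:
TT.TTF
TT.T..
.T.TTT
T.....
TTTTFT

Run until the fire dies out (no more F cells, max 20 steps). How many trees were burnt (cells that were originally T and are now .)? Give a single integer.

Answer: 12

Derivation:
Step 1: +3 fires, +2 burnt (F count now 3)
Step 2: +2 fires, +3 burnt (F count now 2)
Step 3: +2 fires, +2 burnt (F count now 2)
Step 4: +2 fires, +2 burnt (F count now 2)
Step 5: +2 fires, +2 burnt (F count now 2)
Step 6: +1 fires, +2 burnt (F count now 1)
Step 7: +0 fires, +1 burnt (F count now 0)
Fire out after step 7
Initially T: 17, now '.': 25
Total burnt (originally-T cells now '.'): 12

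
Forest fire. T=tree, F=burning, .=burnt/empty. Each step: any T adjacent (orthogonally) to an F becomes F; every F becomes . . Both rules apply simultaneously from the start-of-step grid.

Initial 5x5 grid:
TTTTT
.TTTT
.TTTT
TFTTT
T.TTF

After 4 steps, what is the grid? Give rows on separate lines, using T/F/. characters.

Step 1: 5 trees catch fire, 2 burn out
  TTTTT
  .TTTT
  .FTTT
  F.FTF
  T.TF.
Step 2: 6 trees catch fire, 5 burn out
  TTTTT
  .FTTT
  ..FTF
  ...F.
  F.F..
Step 3: 4 trees catch fire, 6 burn out
  TFTTT
  ..FTF
  ...F.
  .....
  .....
Step 4: 4 trees catch fire, 4 burn out
  F.FTF
  ...F.
  .....
  .....
  .....

F.FTF
...F.
.....
.....
.....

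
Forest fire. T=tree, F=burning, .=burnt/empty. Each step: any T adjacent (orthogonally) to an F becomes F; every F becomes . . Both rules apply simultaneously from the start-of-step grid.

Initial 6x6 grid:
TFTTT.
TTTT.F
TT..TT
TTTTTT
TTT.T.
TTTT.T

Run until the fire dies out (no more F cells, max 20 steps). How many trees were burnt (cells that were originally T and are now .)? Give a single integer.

Answer: 26

Derivation:
Step 1: +4 fires, +2 burnt (F count now 4)
Step 2: +6 fires, +4 burnt (F count now 6)
Step 3: +5 fires, +6 burnt (F count now 5)
Step 4: +5 fires, +5 burnt (F count now 5)
Step 5: +3 fires, +5 burnt (F count now 3)
Step 6: +2 fires, +3 burnt (F count now 2)
Step 7: +1 fires, +2 burnt (F count now 1)
Step 8: +0 fires, +1 burnt (F count now 0)
Fire out after step 8
Initially T: 27, now '.': 35
Total burnt (originally-T cells now '.'): 26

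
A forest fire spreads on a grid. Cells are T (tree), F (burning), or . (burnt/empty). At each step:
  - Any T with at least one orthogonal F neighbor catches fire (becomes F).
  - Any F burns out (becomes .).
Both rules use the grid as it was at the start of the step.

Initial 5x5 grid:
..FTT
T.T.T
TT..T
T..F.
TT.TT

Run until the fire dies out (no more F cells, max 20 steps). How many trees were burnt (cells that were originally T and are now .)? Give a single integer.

Answer: 7

Derivation:
Step 1: +3 fires, +2 burnt (F count now 3)
Step 2: +2 fires, +3 burnt (F count now 2)
Step 3: +1 fires, +2 burnt (F count now 1)
Step 4: +1 fires, +1 burnt (F count now 1)
Step 5: +0 fires, +1 burnt (F count now 0)
Fire out after step 5
Initially T: 13, now '.': 19
Total burnt (originally-T cells now '.'): 7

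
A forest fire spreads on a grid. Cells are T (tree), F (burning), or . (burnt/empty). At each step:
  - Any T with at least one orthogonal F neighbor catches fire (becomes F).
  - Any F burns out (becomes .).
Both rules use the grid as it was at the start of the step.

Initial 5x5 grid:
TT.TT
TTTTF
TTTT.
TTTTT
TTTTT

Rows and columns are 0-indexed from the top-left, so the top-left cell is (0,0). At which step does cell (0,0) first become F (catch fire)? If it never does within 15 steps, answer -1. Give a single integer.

Step 1: cell (0,0)='T' (+2 fires, +1 burnt)
Step 2: cell (0,0)='T' (+3 fires, +2 burnt)
Step 3: cell (0,0)='T' (+3 fires, +3 burnt)
Step 4: cell (0,0)='T' (+6 fires, +3 burnt)
Step 5: cell (0,0)='F' (+5 fires, +6 burnt)
  -> target ignites at step 5
Step 6: cell (0,0)='.' (+2 fires, +5 burnt)
Step 7: cell (0,0)='.' (+1 fires, +2 burnt)
Step 8: cell (0,0)='.' (+0 fires, +1 burnt)
  fire out at step 8

5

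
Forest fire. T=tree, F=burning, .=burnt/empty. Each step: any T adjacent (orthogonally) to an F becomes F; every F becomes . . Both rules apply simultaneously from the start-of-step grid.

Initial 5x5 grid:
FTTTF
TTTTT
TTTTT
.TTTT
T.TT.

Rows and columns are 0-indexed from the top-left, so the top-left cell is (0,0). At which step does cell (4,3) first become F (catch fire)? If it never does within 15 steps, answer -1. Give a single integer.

Step 1: cell (4,3)='T' (+4 fires, +2 burnt)
Step 2: cell (4,3)='T' (+5 fires, +4 burnt)
Step 3: cell (4,3)='T' (+4 fires, +5 burnt)
Step 4: cell (4,3)='T' (+3 fires, +4 burnt)
Step 5: cell (4,3)='F' (+2 fires, +3 burnt)
  -> target ignites at step 5
Step 6: cell (4,3)='.' (+1 fires, +2 burnt)
Step 7: cell (4,3)='.' (+0 fires, +1 burnt)
  fire out at step 7

5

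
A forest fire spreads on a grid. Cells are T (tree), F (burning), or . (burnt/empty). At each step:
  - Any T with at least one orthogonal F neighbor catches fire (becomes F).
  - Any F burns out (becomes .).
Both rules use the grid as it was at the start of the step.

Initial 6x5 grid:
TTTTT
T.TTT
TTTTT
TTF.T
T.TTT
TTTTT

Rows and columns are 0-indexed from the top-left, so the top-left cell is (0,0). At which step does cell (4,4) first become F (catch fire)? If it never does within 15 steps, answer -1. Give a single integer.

Step 1: cell (4,4)='T' (+3 fires, +1 burnt)
Step 2: cell (4,4)='T' (+6 fires, +3 burnt)
Step 3: cell (4,4)='F' (+8 fires, +6 burnt)
  -> target ignites at step 3
Step 4: cell (4,4)='.' (+7 fires, +8 burnt)
Step 5: cell (4,4)='.' (+2 fires, +7 burnt)
Step 6: cell (4,4)='.' (+0 fires, +2 burnt)
  fire out at step 6

3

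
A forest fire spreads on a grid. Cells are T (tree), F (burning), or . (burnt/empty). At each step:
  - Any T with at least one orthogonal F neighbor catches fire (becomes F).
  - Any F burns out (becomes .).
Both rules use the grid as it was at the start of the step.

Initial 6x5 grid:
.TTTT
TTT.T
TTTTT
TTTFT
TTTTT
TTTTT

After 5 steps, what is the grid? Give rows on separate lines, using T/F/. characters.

Step 1: 4 trees catch fire, 1 burn out
  .TTTT
  TTT.T
  TTTFT
  TTF.F
  TTTFT
  TTTTT
Step 2: 6 trees catch fire, 4 burn out
  .TTTT
  TTT.T
  TTF.F
  TF...
  TTF.F
  TTTFT
Step 3: 7 trees catch fire, 6 burn out
  .TTTT
  TTF.F
  TF...
  F....
  TF...
  TTF.F
Step 4: 6 trees catch fire, 7 burn out
  .TFTF
  TF...
  F....
  .....
  F....
  TF...
Step 5: 4 trees catch fire, 6 burn out
  .F.F.
  F....
  .....
  .....
  .....
  F....

.F.F.
F....
.....
.....
.....
F....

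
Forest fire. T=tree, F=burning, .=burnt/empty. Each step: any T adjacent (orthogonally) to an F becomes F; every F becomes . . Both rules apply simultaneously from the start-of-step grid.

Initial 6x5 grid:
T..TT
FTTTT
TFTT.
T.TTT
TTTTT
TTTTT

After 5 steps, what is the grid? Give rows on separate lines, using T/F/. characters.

Step 1: 4 trees catch fire, 2 burn out
  F..TT
  .FTTT
  F.FT.
  T.TTT
  TTTTT
  TTTTT
Step 2: 4 trees catch fire, 4 burn out
  ...TT
  ..FTT
  ...F.
  F.FTT
  TTTTT
  TTTTT
Step 3: 4 trees catch fire, 4 burn out
  ...TT
  ...FT
  .....
  ...FT
  FTFTT
  TTTTT
Step 4: 7 trees catch fire, 4 burn out
  ...FT
  ....F
  .....
  ....F
  .F.FT
  FTFTT
Step 5: 4 trees catch fire, 7 burn out
  ....F
  .....
  .....
  .....
  ....F
  .F.FT

....F
.....
.....
.....
....F
.F.FT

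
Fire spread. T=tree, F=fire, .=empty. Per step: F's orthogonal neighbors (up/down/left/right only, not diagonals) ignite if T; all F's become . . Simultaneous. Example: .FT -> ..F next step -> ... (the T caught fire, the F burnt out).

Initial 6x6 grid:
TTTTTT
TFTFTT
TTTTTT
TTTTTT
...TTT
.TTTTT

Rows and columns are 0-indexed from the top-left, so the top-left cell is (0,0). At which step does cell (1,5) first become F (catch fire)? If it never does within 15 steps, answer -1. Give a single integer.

Step 1: cell (1,5)='T' (+7 fires, +2 burnt)
Step 2: cell (1,5)='F' (+9 fires, +7 burnt)
  -> target ignites at step 2
Step 3: cell (1,5)='.' (+6 fires, +9 burnt)
Step 4: cell (1,5)='.' (+3 fires, +6 burnt)
Step 5: cell (1,5)='.' (+3 fires, +3 burnt)
Step 6: cell (1,5)='.' (+2 fires, +3 burnt)
Step 7: cell (1,5)='.' (+0 fires, +2 burnt)
  fire out at step 7

2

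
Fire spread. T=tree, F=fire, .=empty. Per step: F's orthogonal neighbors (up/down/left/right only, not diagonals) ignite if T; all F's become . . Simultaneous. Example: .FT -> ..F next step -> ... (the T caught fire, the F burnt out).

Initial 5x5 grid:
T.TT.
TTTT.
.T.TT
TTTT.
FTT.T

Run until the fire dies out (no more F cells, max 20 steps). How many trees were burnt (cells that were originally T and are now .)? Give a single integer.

Step 1: +2 fires, +1 burnt (F count now 2)
Step 2: +2 fires, +2 burnt (F count now 2)
Step 3: +2 fires, +2 burnt (F count now 2)
Step 4: +2 fires, +2 burnt (F count now 2)
Step 5: +3 fires, +2 burnt (F count now 3)
Step 6: +4 fires, +3 burnt (F count now 4)
Step 7: +1 fires, +4 burnt (F count now 1)
Step 8: +0 fires, +1 burnt (F count now 0)
Fire out after step 8
Initially T: 17, now '.': 24
Total burnt (originally-T cells now '.'): 16

Answer: 16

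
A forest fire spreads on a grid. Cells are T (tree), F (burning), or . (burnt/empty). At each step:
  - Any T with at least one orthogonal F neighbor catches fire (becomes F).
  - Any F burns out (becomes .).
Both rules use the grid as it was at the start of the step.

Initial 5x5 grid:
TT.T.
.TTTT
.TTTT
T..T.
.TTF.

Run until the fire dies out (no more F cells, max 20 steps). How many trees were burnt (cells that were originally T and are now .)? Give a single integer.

Step 1: +2 fires, +1 burnt (F count now 2)
Step 2: +2 fires, +2 burnt (F count now 2)
Step 3: +3 fires, +2 burnt (F count now 3)
Step 4: +4 fires, +3 burnt (F count now 4)
Step 5: +1 fires, +4 burnt (F count now 1)
Step 6: +1 fires, +1 burnt (F count now 1)
Step 7: +1 fires, +1 burnt (F count now 1)
Step 8: +0 fires, +1 burnt (F count now 0)
Fire out after step 8
Initially T: 15, now '.': 24
Total burnt (originally-T cells now '.'): 14

Answer: 14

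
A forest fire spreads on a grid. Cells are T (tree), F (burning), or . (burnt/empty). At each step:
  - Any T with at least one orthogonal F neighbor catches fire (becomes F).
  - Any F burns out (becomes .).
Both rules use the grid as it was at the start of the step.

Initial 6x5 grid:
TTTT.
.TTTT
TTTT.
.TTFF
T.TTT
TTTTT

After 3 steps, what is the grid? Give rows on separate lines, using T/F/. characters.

Step 1: 4 trees catch fire, 2 burn out
  TTTT.
  .TTTT
  TTTF.
  .TF..
  T.TFF
  TTTTT
Step 2: 6 trees catch fire, 4 burn out
  TTTT.
  .TTFT
  TTF..
  .F...
  T.F..
  TTTFF
Step 3: 5 trees catch fire, 6 burn out
  TTTF.
  .TF.F
  TF...
  .....
  T....
  TTF..

TTTF.
.TF.F
TF...
.....
T....
TTF..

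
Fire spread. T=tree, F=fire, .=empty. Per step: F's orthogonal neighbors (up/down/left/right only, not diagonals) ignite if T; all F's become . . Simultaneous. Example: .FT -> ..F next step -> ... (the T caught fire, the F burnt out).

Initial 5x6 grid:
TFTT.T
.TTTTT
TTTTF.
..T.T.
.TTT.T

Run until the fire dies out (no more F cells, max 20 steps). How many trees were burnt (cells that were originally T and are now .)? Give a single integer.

Answer: 18

Derivation:
Step 1: +6 fires, +2 burnt (F count now 6)
Step 2: +6 fires, +6 burnt (F count now 6)
Step 3: +3 fires, +6 burnt (F count now 3)
Step 4: +1 fires, +3 burnt (F count now 1)
Step 5: +2 fires, +1 burnt (F count now 2)
Step 6: +0 fires, +2 burnt (F count now 0)
Fire out after step 6
Initially T: 19, now '.': 29
Total burnt (originally-T cells now '.'): 18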